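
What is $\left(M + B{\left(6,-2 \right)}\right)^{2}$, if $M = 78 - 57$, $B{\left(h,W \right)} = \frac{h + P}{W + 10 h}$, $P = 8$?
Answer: $\frac{379456}{841} \approx 451.2$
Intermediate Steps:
$B{\left(h,W \right)} = \frac{8 + h}{W + 10 h}$ ($B{\left(h,W \right)} = \frac{h + 8}{W + 10 h} = \frac{8 + h}{W + 10 h}$)
$M = 21$
$\left(M + B{\left(6,-2 \right)}\right)^{2} = \left(21 + \frac{8 + 6}{-2 + 10 \cdot 6}\right)^{2} = \left(21 + \frac{1}{-2 + 60} \cdot 14\right)^{2} = \left(21 + \frac{1}{58} \cdot 14\right)^{2} = \left(21 + \frac{7}{29}\right)^{2} = \left(\frac{616}{29}\right)^{2} = \frac{379456}{841}$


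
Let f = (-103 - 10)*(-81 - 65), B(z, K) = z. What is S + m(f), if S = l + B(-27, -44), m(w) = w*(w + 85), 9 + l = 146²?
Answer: 273607614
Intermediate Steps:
l = 21307 (l = -9 + 146² = -9 + 21316 = 21307)
f = 16498 (f = -113*(-146) = 16498)
m(w) = w*(85 + w)
S = 21280 (S = 21307 - 27 = 21280)
S + m(f) = 21280 + 16498*(85 + 16498) = 21280 + 16498*16583 = 21280 + 273586334 = 273607614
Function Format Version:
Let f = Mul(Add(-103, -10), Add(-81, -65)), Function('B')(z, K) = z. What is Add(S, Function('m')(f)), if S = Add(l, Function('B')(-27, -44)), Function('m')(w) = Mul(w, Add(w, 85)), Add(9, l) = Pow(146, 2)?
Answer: 273607614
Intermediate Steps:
l = 21307 (l = Add(-9, Pow(146, 2)) = Add(-9, 21316) = 21307)
f = 16498 (f = Mul(-113, -146) = 16498)
Function('m')(w) = Mul(w, Add(85, w))
S = 21280 (S = Add(21307, -27) = 21280)
Add(S, Function('m')(f)) = Add(21280, Mul(16498, Add(85, 16498))) = Add(21280, Mul(16498, 16583)) = Add(21280, 273586334) = 273607614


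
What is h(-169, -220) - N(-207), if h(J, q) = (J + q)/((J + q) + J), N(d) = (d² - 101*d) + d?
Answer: -35459953/558 ≈ -63548.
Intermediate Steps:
N(d) = d² - 100*d
h(J, q) = (J + q)/(q + 2*J)
h(-169, -220) - N(-207) = (-169 - 220)/(-220 + 2*(-169)) - (-207)*(-100 - 207) = -389/(-220 - 338) - (-207)*(-307) = -389/(-558) - 1*63549 = -1/558*(-389) - 63549 = 389/558 - 63549 = -35459953/558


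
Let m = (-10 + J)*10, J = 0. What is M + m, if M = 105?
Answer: 5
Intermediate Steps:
m = -100 (m = (-10 + 0)*10 = -10*10 = -100)
M + m = 105 - 100 = 5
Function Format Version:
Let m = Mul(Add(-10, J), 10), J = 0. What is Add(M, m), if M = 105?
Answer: 5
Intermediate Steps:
m = -100 (m = Mul(Add(-10, 0), 10) = Mul(-10, 10) = -100)
Add(M, m) = Add(105, -100) = 5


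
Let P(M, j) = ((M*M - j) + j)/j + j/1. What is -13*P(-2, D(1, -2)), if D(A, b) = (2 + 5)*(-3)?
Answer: 5785/21 ≈ 275.48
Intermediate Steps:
D(A, b) = -21 (D(A, b) = 7*(-3) = -21)
P(M, j) = j + M²/j (P(M, j) = ((M² - j) + j)/j + j*1 = M²/j + j = j + M²/j)
-13*P(-2, D(1, -2)) = -13*(-21 + (-2)²/(-21)) = -13*(-21 + 4*(-1/21)) = -13*(-21 - 4/21) = -13*(-445/21) = 5785/21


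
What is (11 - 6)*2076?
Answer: 10380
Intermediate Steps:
(11 - 6)*2076 = 5*2076 = 10380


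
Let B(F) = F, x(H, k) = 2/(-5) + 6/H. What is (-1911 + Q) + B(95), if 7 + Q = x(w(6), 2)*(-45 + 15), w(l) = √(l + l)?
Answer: -1811 - 30*√3 ≈ -1863.0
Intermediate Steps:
w(l) = √2*√l (w(l) = √(2*l) = √2*√l)
x(H, k) = -⅖ + 6/H (x(H, k) = 2*(-⅕) + 6/H = -⅖ + 6/H)
Q = 5 - 30*√3 (Q = -7 + (-⅖ + 6/((√2*√6)))*(-45 + 15) = -7 + (-⅖ + 6/((2*√3)))*(-30) = -7 + (-⅖ + 6*(√3/6))*(-30) = -7 + (-⅖ + √3)*(-30) = -7 + (12 - 30*√3) = 5 - 30*√3 ≈ -46.962)
(-1911 + Q) + B(95) = (-1911 + (5 - 30*√3)) + 95 = (-1906 - 30*√3) + 95 = -1811 - 30*√3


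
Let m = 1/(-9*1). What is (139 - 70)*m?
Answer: -23/3 ≈ -7.6667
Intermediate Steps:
m = -⅑ (m = 1/(-9) = -⅑ ≈ -0.11111)
(139 - 70)*m = (139 - 70)*(-⅑) = 69*(-⅑) = -23/3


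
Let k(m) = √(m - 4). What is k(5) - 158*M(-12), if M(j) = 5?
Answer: -789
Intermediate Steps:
k(m) = √(-4 + m)
k(5) - 158*M(-12) = √(-4 + 5) - 158*5 = √1 - 790 = 1 - 790 = -789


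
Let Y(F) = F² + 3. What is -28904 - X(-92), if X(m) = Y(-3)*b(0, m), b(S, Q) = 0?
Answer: -28904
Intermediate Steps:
Y(F) = 3 + F²
X(m) = 0 (X(m) = (3 + (-3)²)*0 = (3 + 9)*0 = 12*0 = 0)
-28904 - X(-92) = -28904 - 1*0 = -28904 + 0 = -28904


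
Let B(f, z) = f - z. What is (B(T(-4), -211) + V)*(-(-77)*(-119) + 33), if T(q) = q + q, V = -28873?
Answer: 261757100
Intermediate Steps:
T(q) = 2*q
(B(T(-4), -211) + V)*(-(-77)*(-119) + 33) = ((2*(-4) - 1*(-211)) - 28873)*(-(-77)*(-119) + 33) = ((-8 + 211) - 28873)*(-77*119 + 33) = (203 - 28873)*(-9163 + 33) = -28670*(-9130) = 261757100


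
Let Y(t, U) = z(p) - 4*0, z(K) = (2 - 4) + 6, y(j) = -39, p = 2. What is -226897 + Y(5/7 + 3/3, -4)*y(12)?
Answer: -227053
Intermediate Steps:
z(K) = 4 (z(K) = -2 + 6 = 4)
Y(t, U) = 4 (Y(t, U) = 4 - 4*0 = 4 + 0 = 4)
-226897 + Y(5/7 + 3/3, -4)*y(12) = -226897 + 4*(-39) = -226897 - 156 = -227053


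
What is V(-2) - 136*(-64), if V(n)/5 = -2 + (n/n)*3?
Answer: 8709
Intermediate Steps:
V(n) = 5 (V(n) = 5*(-2 + (n/n)*3) = 5*(-2 + 1*3) = 5*(-2 + 3) = 5*1 = 5)
V(-2) - 136*(-64) = 5 - 136*(-64) = 5 + 8704 = 8709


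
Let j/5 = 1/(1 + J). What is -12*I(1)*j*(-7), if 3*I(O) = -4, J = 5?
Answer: -280/3 ≈ -93.333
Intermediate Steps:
I(O) = -4/3 (I(O) = (⅓)*(-4) = -4/3)
j = ⅚ (j = 5/(1 + 5) = 5/6 = 5*(⅙) = ⅚ ≈ 0.83333)
-12*I(1)*j*(-7) = -(-16)*5/6*(-7) = -12*(-10/9)*(-7) = (40/3)*(-7) = -280/3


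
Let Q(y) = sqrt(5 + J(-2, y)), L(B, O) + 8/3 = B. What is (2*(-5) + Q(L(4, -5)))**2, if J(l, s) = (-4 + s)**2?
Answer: (30 - sqrt(109))**2/9 ≈ 42.509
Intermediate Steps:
L(B, O) = -8/3 + B
Q(y) = sqrt(5 + (-4 + y)**2)
(2*(-5) + Q(L(4, -5)))**2 = (2*(-5) + sqrt(5 + (-4 + (-8/3 + 4))**2))**2 = (-10 + sqrt(5 + (-4 + 4/3)**2))**2 = (-10 + sqrt(5 + (-8/3)**2))**2 = (-10 + sqrt(5 + 64/9))**2 = (-10 + sqrt(109/9))**2 = (-10 + sqrt(109)/3)**2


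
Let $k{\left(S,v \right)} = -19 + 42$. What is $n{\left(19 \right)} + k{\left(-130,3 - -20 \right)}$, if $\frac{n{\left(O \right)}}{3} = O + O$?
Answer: $137$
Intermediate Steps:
$k{\left(S,v \right)} = 23$
$n{\left(O \right)} = 6 O$ ($n{\left(O \right)} = 3 \left(O + O\right) = 3 \cdot 2 O = 6 O$)
$n{\left(19 \right)} + k{\left(-130,3 - -20 \right)} = 6 \cdot 19 + 23 = 114 + 23 = 137$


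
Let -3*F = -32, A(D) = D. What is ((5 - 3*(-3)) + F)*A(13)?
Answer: 962/3 ≈ 320.67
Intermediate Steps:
F = 32/3 (F = -1/3*(-32) = 32/3 ≈ 10.667)
((5 - 3*(-3)) + F)*A(13) = ((5 - 3*(-3)) + 32/3)*13 = ((5 + 9) + 32/3)*13 = (14 + 32/3)*13 = (74/3)*13 = 962/3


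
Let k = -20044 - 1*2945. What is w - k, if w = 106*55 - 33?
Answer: 28786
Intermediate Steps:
k = -22989 (k = -20044 - 2945 = -22989)
w = 5797 (w = 5830 - 33 = 5797)
w - k = 5797 - 1*(-22989) = 5797 + 22989 = 28786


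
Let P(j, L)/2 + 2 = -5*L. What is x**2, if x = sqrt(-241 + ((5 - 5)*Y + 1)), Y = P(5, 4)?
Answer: -240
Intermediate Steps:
P(j, L) = -4 - 10*L (P(j, L) = -4 + 2*(-5*L) = -4 - 10*L)
Y = -44 (Y = -4 - 10*4 = -4 - 40 = -44)
x = 4*I*sqrt(15) (x = sqrt(-241 + ((5 - 5)*(-44) + 1)) = sqrt(-241 + (0*(-44) + 1)) = sqrt(-241 + (0 + 1)) = sqrt(-241 + 1) = sqrt(-240) = 4*I*sqrt(15) ≈ 15.492*I)
x**2 = (4*I*sqrt(15))**2 = -240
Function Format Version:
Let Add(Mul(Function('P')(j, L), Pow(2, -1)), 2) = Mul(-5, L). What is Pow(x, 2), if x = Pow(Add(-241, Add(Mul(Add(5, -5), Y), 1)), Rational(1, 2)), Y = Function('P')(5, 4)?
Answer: -240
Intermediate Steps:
Function('P')(j, L) = Add(-4, Mul(-10, L)) (Function('P')(j, L) = Add(-4, Mul(2, Mul(-5, L))) = Add(-4, Mul(-10, L)))
Y = -44 (Y = Add(-4, Mul(-10, 4)) = Add(-4, -40) = -44)
x = Mul(4, I, Pow(15, Rational(1, 2))) (x = Pow(Add(-241, Add(Mul(Add(5, -5), -44), 1)), Rational(1, 2)) = Pow(Add(-241, Add(Mul(0, -44), 1)), Rational(1, 2)) = Pow(Add(-241, Add(0, 1)), Rational(1, 2)) = Pow(Add(-241, 1), Rational(1, 2)) = Pow(-240, Rational(1, 2)) = Mul(4, I, Pow(15, Rational(1, 2))) ≈ Mul(15.492, I))
Pow(x, 2) = Pow(Mul(4, I, Pow(15, Rational(1, 2))), 2) = -240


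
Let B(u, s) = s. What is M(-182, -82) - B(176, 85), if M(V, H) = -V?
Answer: 97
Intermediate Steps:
M(-182, -82) - B(176, 85) = -1*(-182) - 1*85 = 182 - 85 = 97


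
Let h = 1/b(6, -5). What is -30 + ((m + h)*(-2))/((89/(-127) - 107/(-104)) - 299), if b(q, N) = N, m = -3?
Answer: -592151506/19724295 ≈ -30.021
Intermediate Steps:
h = -⅕ (h = 1/(-5) = -⅕ ≈ -0.20000)
-30 + ((m + h)*(-2))/((89/(-127) - 107/(-104)) - 299) = -30 + ((-3 - ⅕)*(-2))/((89/(-127) - 107/(-104)) - 299) = -30 + (-16/5*(-2))/((89*(-1/127) - 107*(-1/104)) - 299) = -30 + 32/(5*((-89/127 + 107/104) - 299)) = -30 + 32/(5*(4333/13208 - 299)) = -30 + 32/(5*(-3944859/13208)) = -30 + (32/5)*(-13208/3944859) = -30 - 422656/19724295 = -592151506/19724295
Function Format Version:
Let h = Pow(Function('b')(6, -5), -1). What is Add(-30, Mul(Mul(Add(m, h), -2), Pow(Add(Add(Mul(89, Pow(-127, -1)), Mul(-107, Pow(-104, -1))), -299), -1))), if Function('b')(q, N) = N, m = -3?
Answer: Rational(-592151506, 19724295) ≈ -30.021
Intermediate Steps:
h = Rational(-1, 5) (h = Pow(-5, -1) = Rational(-1, 5) ≈ -0.20000)
Add(-30, Mul(Mul(Add(m, h), -2), Pow(Add(Add(Mul(89, Pow(-127, -1)), Mul(-107, Pow(-104, -1))), -299), -1))) = Add(-30, Mul(Mul(Add(-3, Rational(-1, 5)), -2), Pow(Add(Add(Mul(89, Pow(-127, -1)), Mul(-107, Pow(-104, -1))), -299), -1))) = Add(-30, Mul(Mul(Rational(-16, 5), -2), Pow(Add(Add(Mul(89, Rational(-1, 127)), Mul(-107, Rational(-1, 104))), -299), -1))) = Add(-30, Mul(Rational(32, 5), Pow(Add(Add(Rational(-89, 127), Rational(107, 104)), -299), -1))) = Add(-30, Mul(Rational(32, 5), Pow(Add(Rational(4333, 13208), -299), -1))) = Add(-30, Mul(Rational(32, 5), Pow(Rational(-3944859, 13208), -1))) = Add(-30, Mul(Rational(32, 5), Rational(-13208, 3944859))) = Add(-30, Rational(-422656, 19724295)) = Rational(-592151506, 19724295)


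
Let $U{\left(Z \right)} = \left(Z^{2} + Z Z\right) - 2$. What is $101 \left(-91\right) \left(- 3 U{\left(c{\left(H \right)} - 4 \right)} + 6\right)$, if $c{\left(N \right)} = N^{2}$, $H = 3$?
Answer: $1268358$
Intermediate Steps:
$U{\left(Z \right)} = -2 + 2 Z^{2}$ ($U{\left(Z \right)} = \left(Z^{2} + Z^{2}\right) - 2 = 2 Z^{2} - 2 = -2 + 2 Z^{2}$)
$101 \left(-91\right) \left(- 3 U{\left(c{\left(H \right)} - 4 \right)} + 6\right) = 101 \left(-91\right) \left(- 3 \left(-2 + 2 \left(3^{2} - 4\right)^{2}\right) + 6\right) = - 9191 \left(- 3 \left(-2 + 2 \left(9 - 4\right)^{2}\right) + 6\right) = - 9191 \left(- 3 \left(-2 + 2 \cdot 5^{2}\right) + 6\right) = - 9191 \left(- 3 \left(-2 + 2 \cdot 25\right) + 6\right) = - 9191 \left(- 3 \left(-2 + 50\right) + 6\right) = - 9191 \left(\left(-3\right) 48 + 6\right) = - 9191 \left(-144 + 6\right) = \left(-9191\right) \left(-138\right) = 1268358$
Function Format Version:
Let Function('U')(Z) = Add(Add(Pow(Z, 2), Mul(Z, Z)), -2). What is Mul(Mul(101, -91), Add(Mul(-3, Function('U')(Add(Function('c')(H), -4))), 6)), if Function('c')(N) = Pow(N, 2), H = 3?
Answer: 1268358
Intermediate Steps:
Function('U')(Z) = Add(-2, Mul(2, Pow(Z, 2))) (Function('U')(Z) = Add(Add(Pow(Z, 2), Pow(Z, 2)), -2) = Add(Mul(2, Pow(Z, 2)), -2) = Add(-2, Mul(2, Pow(Z, 2))))
Mul(Mul(101, -91), Add(Mul(-3, Function('U')(Add(Function('c')(H), -4))), 6)) = Mul(Mul(101, -91), Add(Mul(-3, Add(-2, Mul(2, Pow(Add(Pow(3, 2), -4), 2)))), 6)) = Mul(-9191, Add(Mul(-3, Add(-2, Mul(2, Pow(Add(9, -4), 2)))), 6)) = Mul(-9191, Add(Mul(-3, Add(-2, Mul(2, Pow(5, 2)))), 6)) = Mul(-9191, Add(Mul(-3, Add(-2, Mul(2, 25))), 6)) = Mul(-9191, Add(Mul(-3, Add(-2, 50)), 6)) = Mul(-9191, Add(Mul(-3, 48), 6)) = Mul(-9191, Add(-144, 6)) = Mul(-9191, -138) = 1268358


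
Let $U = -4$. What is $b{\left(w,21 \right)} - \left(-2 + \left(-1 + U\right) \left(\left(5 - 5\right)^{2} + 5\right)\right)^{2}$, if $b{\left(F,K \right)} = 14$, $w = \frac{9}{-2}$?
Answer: $-715$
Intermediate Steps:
$w = - \frac{9}{2}$ ($w = 9 \left(- \frac{1}{2}\right) = - \frac{9}{2} \approx -4.5$)
$b{\left(w,21 \right)} - \left(-2 + \left(-1 + U\right) \left(\left(5 - 5\right)^{2} + 5\right)\right)^{2} = 14 - \left(-2 + \left(-1 - 4\right) \left(\left(5 - 5\right)^{2} + 5\right)\right)^{2} = 14 - \left(-2 - 5 \left(0^{2} + 5\right)\right)^{2} = 14 - \left(-2 - 5 \left(0 + 5\right)\right)^{2} = 14 - \left(-2 - 25\right)^{2} = 14 - \left(-27\right)^{2} = 14 - 729 = -715$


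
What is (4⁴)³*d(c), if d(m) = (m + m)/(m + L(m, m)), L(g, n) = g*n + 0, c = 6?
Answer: 33554432/7 ≈ 4.7935e+6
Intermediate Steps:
L(g, n) = g*n
d(m) = 2*m/(m + m²) (d(m) = (m + m)/(m + m*m) = (2*m)/(m + m²) = 2*m/(m + m²))
(4⁴)³*d(c) = (4⁴)³*(2/(1 + 6)) = 256³*(2/7) = 16777216*(2*(⅐)) = 16777216*(2/7) = 33554432/7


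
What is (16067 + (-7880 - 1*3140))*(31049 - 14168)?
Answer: 85198407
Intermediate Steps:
(16067 + (-7880 - 1*3140))*(31049 - 14168) = (16067 + (-7880 - 3140))*16881 = (16067 - 11020)*16881 = 5047*16881 = 85198407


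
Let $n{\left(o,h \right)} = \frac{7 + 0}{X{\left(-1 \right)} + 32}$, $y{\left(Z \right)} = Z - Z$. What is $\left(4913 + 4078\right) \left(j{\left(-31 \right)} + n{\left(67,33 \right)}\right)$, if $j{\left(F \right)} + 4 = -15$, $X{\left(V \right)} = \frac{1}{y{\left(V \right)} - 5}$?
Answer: $- \frac{8949042}{53} \approx -1.6885 \cdot 10^{5}$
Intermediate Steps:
$y{\left(Z \right)} = 0$
$X{\left(V \right)} = - \frac{1}{5}$ ($X{\left(V \right)} = \frac{1}{0 - 5} = \frac{1}{-5} = - \frac{1}{5}$)
$j{\left(F \right)} = -19$ ($j{\left(F \right)} = -4 - 15 = -19$)
$n{\left(o,h \right)} = \frac{35}{159}$ ($n{\left(o,h \right)} = \frac{7 + 0}{- \frac{1}{5} + 32} = \frac{7}{\frac{159}{5}} = 7 \cdot \frac{5}{159} = \frac{35}{159}$)
$\left(4913 + 4078\right) \left(j{\left(-31 \right)} + n{\left(67,33 \right)}\right) = \left(4913 + 4078\right) \left(-19 + \frac{35}{159}\right) = 8991 \left(- \frac{2986}{159}\right) = - \frac{8949042}{53}$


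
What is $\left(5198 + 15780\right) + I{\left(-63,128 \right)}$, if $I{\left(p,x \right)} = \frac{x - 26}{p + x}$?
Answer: $\frac{1363672}{65} \approx 20980.0$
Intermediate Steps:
$I{\left(p,x \right)} = \frac{-26 + x}{p + x}$
$\left(5198 + 15780\right) + I{\left(-63,128 \right)} = \left(5198 + 15780\right) + \frac{-26 + 128}{-63 + 128} = 20978 + \frac{1}{65} \cdot 102 = 20978 + \frac{102}{65} = \frac{1363672}{65}$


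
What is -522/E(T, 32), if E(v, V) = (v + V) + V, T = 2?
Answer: -87/11 ≈ -7.9091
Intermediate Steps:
E(v, V) = v + 2*V (E(v, V) = (V + v) + V = v + 2*V)
-522/E(T, 32) = -522/(2 + 2*32) = -522/(2 + 64) = -522/66 = -522*1/66 = -87/11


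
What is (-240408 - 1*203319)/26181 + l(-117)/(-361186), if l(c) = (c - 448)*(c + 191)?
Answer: -8842964034/525345037 ≈ -16.833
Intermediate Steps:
l(c) = (-448 + c)*(191 + c)
(-240408 - 1*203319)/26181 + l(-117)/(-361186) = (-240408 - 1*203319)/26181 + (-85568 + (-117)² - 257*(-117))/(-361186) = (-240408 - 203319)*(1/26181) + (-85568 + 13689 + 30069)*(-1/361186) = -443727*1/26181 - 41810*(-1/361186) = -49303/2909 + 20905/180593 = -8842964034/525345037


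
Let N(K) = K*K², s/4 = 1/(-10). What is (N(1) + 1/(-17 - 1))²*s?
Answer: -289/810 ≈ -0.35679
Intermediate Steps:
s = -⅖ (s = 4/(-10) = 4*(-⅒) = -⅖ ≈ -0.40000)
N(K) = K³
(N(1) + 1/(-17 - 1))²*s = (1³ + 1/(-17 - 1))²*(-⅖) = (1 + 1/(-18))²*(-⅖) = (1 - 1/18)²*(-⅖) = (17/18)²*(-⅖) = (289/324)*(-⅖) = -289/810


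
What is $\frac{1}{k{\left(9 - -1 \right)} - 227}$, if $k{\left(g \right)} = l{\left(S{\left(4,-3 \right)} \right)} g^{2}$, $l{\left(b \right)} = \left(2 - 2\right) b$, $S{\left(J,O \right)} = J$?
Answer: $- \frac{1}{227} \approx -0.0044053$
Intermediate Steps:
$l{\left(b \right)} = 0$ ($l{\left(b \right)} = 0 b = 0$)
$k{\left(g \right)} = 0$ ($k{\left(g \right)} = 0 g^{2} = 0$)
$\frac{1}{k{\left(9 - -1 \right)} - 227} = \frac{1}{0 - 227} = \frac{1}{-227} = - \frac{1}{227}$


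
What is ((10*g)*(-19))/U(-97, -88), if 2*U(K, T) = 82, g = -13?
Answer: 2470/41 ≈ 60.244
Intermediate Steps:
U(K, T) = 41 (U(K, T) = (½)*82 = 41)
((10*g)*(-19))/U(-97, -88) = ((10*(-13))*(-19))/41 = -130*(-19)*(1/41) = 2470*(1/41) = 2470/41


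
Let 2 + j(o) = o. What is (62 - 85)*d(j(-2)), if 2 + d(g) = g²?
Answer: -322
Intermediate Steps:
j(o) = -2 + o
d(g) = -2 + g²
(62 - 85)*d(j(-2)) = (62 - 85)*(-2 + (-2 - 2)²) = -23*(-2 + (-4)²) = -23*(-2 + 16) = -23*14 = -322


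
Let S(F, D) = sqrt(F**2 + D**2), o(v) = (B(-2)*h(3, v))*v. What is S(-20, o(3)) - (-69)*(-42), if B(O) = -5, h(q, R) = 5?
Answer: -2898 + 5*sqrt(241) ≈ -2820.4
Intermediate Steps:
o(v) = -25*v (o(v) = (-5*5)*v = -25*v)
S(F, D) = sqrt(D**2 + F**2)
S(-20, o(3)) - (-69)*(-42) = sqrt((-25*3)**2 + (-20)**2) - (-69)*(-42) = sqrt((-75)**2 + 400) - 1*2898 = sqrt(5625 + 400) - 2898 = sqrt(6025) - 2898 = 5*sqrt(241) - 2898 = -2898 + 5*sqrt(241)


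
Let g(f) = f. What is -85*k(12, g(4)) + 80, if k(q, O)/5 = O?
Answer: -1620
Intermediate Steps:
k(q, O) = 5*O
-85*k(12, g(4)) + 80 = -425*4 + 80 = -85*20 + 80 = -1700 + 80 = -1620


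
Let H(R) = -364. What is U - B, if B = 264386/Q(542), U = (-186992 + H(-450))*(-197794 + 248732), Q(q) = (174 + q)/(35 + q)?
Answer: -3416663569585/358 ≈ -9.5437e+9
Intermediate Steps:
Q(q) = (174 + q)/(35 + q)
U = -9543539928 (U = (-186992 - 364)*(-197794 + 248732) = -187356*50938 = -9543539928)
B = 76275361/358 (B = 264386/(((174 + 542)/(35 + 542))) = 264386/((716/577)) = 264386/(((1/577)*716)) = 264386/(716/577) = 264386*(577/716) = 76275361/358 ≈ 2.1306e+5)
U - B = -9543539928 - 1*76275361/358 = -9543539928 - 76275361/358 = -3416663569585/358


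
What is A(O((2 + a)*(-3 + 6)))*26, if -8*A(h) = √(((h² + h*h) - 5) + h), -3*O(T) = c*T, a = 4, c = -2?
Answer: -13*√295/4 ≈ -55.821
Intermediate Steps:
O(T) = 2*T/3 (O(T) = -(-2)*T/3 = 2*T/3)
A(h) = -√(-5 + h + 2*h²)/8 (A(h) = -√(((h² + h*h) - 5) + h)/8 = -√(((h² + h²) - 5) + h)/8 = -√((2*h² - 5) + h)/8 = -√((-5 + 2*h²) + h)/8 = -√(-5 + h + 2*h²)/8)
A(O((2 + a)*(-3 + 6)))*26 = -√(-5 + 2*((2 + 4)*(-3 + 6))/3 + 2*(2*((2 + 4)*(-3 + 6))/3)²)/8*26 = -√(-5 + 2*(6*3)/3 + 2*(2*(6*3)/3)²)/8*26 = -√(-5 + (⅔)*18 + 2*((⅔)*18)²)/8*26 = -√(-5 + 12 + 2*12²)/8*26 = -√(-5 + 12 + 2*144)/8*26 = -√(-5 + 12 + 288)/8*26 = -√295/8*26 = -13*√295/4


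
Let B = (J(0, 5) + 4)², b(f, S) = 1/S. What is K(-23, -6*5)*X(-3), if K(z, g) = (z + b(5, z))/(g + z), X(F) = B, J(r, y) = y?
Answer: 810/23 ≈ 35.217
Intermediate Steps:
b(f, S) = 1/S
B = 81 (B = (5 + 4)² = 9² = 81)
X(F) = 81
K(z, g) = (z + 1/z)/(g + z)
K(-23, -6*5)*X(-3) = ((1 + (-23)²)/((-23)*(-6*5 - 23)))*81 = -(1 + 529)/(23*(-30 - 23))*81 = -1/23*530/(-53)*81 = -1/23*(-1/53)*530*81 = (10/23)*81 = 810/23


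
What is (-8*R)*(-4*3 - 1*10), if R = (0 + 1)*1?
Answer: 176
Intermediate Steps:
R = 1 (R = 1*1 = 1)
(-8*R)*(-4*3 - 1*10) = (-8*1)*(-4*3 - 1*10) = -8*(-12 - 10) = -8*(-22) = 176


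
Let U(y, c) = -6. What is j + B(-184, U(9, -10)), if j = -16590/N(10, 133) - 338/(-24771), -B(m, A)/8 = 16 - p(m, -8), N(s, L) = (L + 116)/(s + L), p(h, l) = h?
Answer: -22878219836/2055993 ≈ -11128.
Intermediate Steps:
N(s, L) = (116 + L)/(L + s)
B(m, A) = -128 + 8*m (B(m, A) = -8*(16 - m) = -128 + 8*m)
j = -19588631036/2055993 (j = -16590*(133 + 10)/(116 + 133) - 338/(-24771) = -16590/(249/143) - 338*(-1/24771) = -16590/((1/143)*249) + 338/24771 = -16590/249/143 + 338/24771 = -16590*143/249 + 338/24771 = -790790/83 + 338/24771 = -19588631036/2055993 ≈ -9527.6)
j + B(-184, U(9, -10)) = -19588631036/2055993 + (-128 + 8*(-184)) = -19588631036/2055993 + (-128 - 1472) = -19588631036/2055993 - 1600 = -22878219836/2055993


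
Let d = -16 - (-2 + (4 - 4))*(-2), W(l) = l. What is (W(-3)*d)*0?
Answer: 0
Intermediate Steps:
d = -20 (d = -16 - (-2 + 0)*(-2) = -16 - (-2)*(-2) = -16 - 1*4 = -16 - 4 = -20)
(W(-3)*d)*0 = -3*(-20)*0 = 60*0 = 0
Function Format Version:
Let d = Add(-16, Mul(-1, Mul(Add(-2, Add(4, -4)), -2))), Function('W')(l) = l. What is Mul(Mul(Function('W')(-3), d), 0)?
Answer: 0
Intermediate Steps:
d = -20 (d = Add(-16, Mul(-1, Mul(Add(-2, 0), -2))) = Add(-16, Mul(-1, Mul(-2, -2))) = Add(-16, Mul(-1, 4)) = Add(-16, -4) = -20)
Mul(Mul(Function('W')(-3), d), 0) = Mul(Mul(-3, -20), 0) = Mul(60, 0) = 0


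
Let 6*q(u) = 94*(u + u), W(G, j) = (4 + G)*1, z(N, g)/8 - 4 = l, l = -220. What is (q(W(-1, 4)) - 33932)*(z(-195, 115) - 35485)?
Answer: 1259213494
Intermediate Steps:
z(N, g) = -1728 (z(N, g) = 32 + 8*(-220) = 32 - 1760 = -1728)
W(G, j) = 4 + G
q(u) = 94*u/3 (q(u) = (94*(u + u))/6 = (94*(2*u))/6 = (188*u)/6 = 94*u/3)
(q(W(-1, 4)) - 33932)*(z(-195, 115) - 35485) = (94*(4 - 1)/3 - 33932)*(-1728 - 35485) = ((94/3)*3 - 33932)*(-37213) = (94 - 33932)*(-37213) = -33838*(-37213) = 1259213494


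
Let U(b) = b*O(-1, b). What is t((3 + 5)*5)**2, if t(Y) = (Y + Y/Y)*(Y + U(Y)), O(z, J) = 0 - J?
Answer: 4090881600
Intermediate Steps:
O(z, J) = -J
U(b) = -b**2 (U(b) = b*(-b) = -b**2)
t(Y) = (1 + Y)*(Y - Y**2) (t(Y) = (Y + Y/Y)*(Y - Y**2) = (Y + 1)*(Y - Y**2) = (1 + Y)*(Y - Y**2))
t((3 + 5)*5)**2 = ((3 + 5)*5 - ((3 + 5)*5)**3)**2 = (8*5 - (8*5)**3)**2 = (40 - 1*40**3)**2 = (40 - 1*64000)**2 = (40 - 64000)**2 = (-63960)**2 = 4090881600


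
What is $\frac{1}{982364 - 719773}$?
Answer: $\frac{1}{262591} \approx 3.8082 \cdot 10^{-6}$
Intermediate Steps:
$\frac{1}{982364 - 719773} = \frac{1}{262591}$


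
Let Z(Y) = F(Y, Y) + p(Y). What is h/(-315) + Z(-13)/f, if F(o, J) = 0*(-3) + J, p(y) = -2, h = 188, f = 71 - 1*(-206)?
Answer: -56801/87255 ≈ -0.65098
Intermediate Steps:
f = 277 (f = 71 + 206 = 277)
F(o, J) = J (F(o, J) = 0 + J = J)
Z(Y) = -2 + Y (Z(Y) = Y - 2 = -2 + Y)
h/(-315) + Z(-13)/f = 188/(-315) + (-2 - 13)/277 = 188*(-1/315) - 15*1/277 = -188/315 - 15/277 = -56801/87255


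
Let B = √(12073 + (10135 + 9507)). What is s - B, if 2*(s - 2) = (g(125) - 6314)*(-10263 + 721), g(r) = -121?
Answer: 30701387 - √31715 ≈ 3.0701e+7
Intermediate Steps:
B = √31715 (B = √(12073 + 19642) = √31715 ≈ 178.09)
s = 30701387 (s = 2 + ((-121 - 6314)*(-10263 + 721))/2 = 2 + (-6435*(-9542))/2 = 2 + (½)*61402770 = 2 + 30701385 = 30701387)
s - B = 30701387 - √31715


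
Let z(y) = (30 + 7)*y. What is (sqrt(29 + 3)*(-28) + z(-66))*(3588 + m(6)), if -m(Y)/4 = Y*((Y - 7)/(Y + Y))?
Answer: -8766780 - 402080*sqrt(2) ≈ -9.3354e+6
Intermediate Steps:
m(Y) = 14 - 2*Y (m(Y) = -4*Y*(Y - 7)/(Y + Y) = -4*Y*(-7 + Y)/((2*Y)) = -4*Y*(-7 + Y)*(1/(2*Y)) = -4*Y*(-7 + Y)/(2*Y) = -4*(-7/2 + Y/2) = 14 - 2*Y)
z(y) = 37*y
(sqrt(29 + 3)*(-28) + z(-66))*(3588 + m(6)) = (sqrt(29 + 3)*(-28) + 37*(-66))*(3588 + (14 - 2*6)) = (sqrt(32)*(-28) - 2442)*(3588 + (14 - 12)) = ((4*sqrt(2))*(-28) - 2442)*(3588 + 2) = (-112*sqrt(2) - 2442)*3590 = (-2442 - 112*sqrt(2))*3590 = -8766780 - 402080*sqrt(2)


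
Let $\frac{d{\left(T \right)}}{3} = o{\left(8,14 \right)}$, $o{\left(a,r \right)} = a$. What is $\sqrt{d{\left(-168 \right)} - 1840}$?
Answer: $2 i \sqrt{454} \approx 42.615 i$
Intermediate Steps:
$d{\left(T \right)} = 24$ ($d{\left(T \right)} = 3 \cdot 8 = 24$)
$\sqrt{d{\left(-168 \right)} - 1840} = \sqrt{24 - 1840} = \sqrt{-1816} = 2 i \sqrt{454}$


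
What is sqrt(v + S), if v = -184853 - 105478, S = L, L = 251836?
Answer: I*sqrt(38495) ≈ 196.2*I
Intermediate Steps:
S = 251836
v = -290331
sqrt(v + S) = sqrt(-290331 + 251836) = sqrt(-38495) = I*sqrt(38495)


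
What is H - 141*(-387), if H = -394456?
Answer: -339889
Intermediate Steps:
H - 141*(-387) = -394456 - 141*(-387) = -394456 - 1*(-54567) = -394456 + 54567 = -339889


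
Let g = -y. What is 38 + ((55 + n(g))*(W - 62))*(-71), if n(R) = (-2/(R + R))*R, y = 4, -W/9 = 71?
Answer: 2687672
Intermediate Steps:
W = -639 (W = -9*71 = -639)
g = -4 (g = -1*4 = -4)
n(R) = -1 (n(R) = (-2/(2*R))*R = ((1/(2*R))*(-2))*R = (-1/R)*R = -1)
38 + ((55 + n(g))*(W - 62))*(-71) = 38 + ((55 - 1)*(-639 - 62))*(-71) = 38 + (54*(-701))*(-71) = 38 - 37854*(-71) = 38 + 2687634 = 2687672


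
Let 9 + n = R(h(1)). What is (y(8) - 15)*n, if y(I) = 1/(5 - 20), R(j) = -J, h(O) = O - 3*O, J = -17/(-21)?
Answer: 46556/315 ≈ 147.80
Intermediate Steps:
J = 17/21 (J = -17*(-1/21) = 17/21 ≈ 0.80952)
h(O) = -2*O
R(j) = -17/21 (R(j) = -1*17/21 = -17/21)
y(I) = -1/15 (y(I) = 1/(-15) = -1/15)
n = -206/21 (n = -9 - 17/21 = -206/21 ≈ -9.8095)
(y(8) - 15)*n = (-1/15 - 15)*(-206/21) = -226/15*(-206/21) = 46556/315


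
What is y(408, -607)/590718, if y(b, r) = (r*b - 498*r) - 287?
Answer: 54343/590718 ≈ 0.091995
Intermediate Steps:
y(b, r) = -287 - 498*r + b*r (y(b, r) = (b*r - 498*r) - 287 = (-498*r + b*r) - 287 = -287 - 498*r + b*r)
y(408, -607)/590718 = (-287 - 498*(-607) + 408*(-607))/590718 = (-287 + 302286 - 247656)*(1/590718) = 54343*(1/590718) = 54343/590718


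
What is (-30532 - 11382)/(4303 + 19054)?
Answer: -41914/23357 ≈ -1.7945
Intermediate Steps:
(-30532 - 11382)/(4303 + 19054) = -41914/23357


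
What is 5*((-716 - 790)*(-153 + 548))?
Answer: -2974350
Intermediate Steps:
5*((-716 - 790)*(-153 + 548)) = 5*(-1506*395) = 5*(-594870) = -2974350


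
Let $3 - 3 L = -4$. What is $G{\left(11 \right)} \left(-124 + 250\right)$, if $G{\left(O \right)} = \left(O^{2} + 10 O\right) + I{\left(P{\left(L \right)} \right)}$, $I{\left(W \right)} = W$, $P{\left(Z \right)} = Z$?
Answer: $29400$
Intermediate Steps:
$L = \frac{7}{3}$ ($L = 1 - - \frac{4}{3} = 1 + \frac{4}{3} = \frac{7}{3} \approx 2.3333$)
$G{\left(O \right)} = \frac{7}{3} + O^{2} + 10 O$ ($G{\left(O \right)} = \left(O^{2} + 10 O\right) + \frac{7}{3} = \frac{7}{3} + O^{2} + 10 O$)
$G{\left(11 \right)} \left(-124 + 250\right) = \left(\frac{7}{3} + 11^{2} + 10 \cdot 11\right) \left(-124 + 250\right) = \left(\frac{7}{3} + 121 + 110\right) 126 = \frac{700}{3} \cdot 126 = 29400$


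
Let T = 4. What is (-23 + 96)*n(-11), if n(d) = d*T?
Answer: -3212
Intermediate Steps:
n(d) = 4*d (n(d) = d*4 = 4*d)
(-23 + 96)*n(-11) = (-23 + 96)*(4*(-11)) = 73*(-44) = -3212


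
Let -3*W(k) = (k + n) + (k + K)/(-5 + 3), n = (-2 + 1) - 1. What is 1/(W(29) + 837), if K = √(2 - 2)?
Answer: 6/4997 ≈ 0.0012007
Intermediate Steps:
K = 0 (K = √0 = 0)
n = -2 (n = -1 - 1 = -2)
W(k) = ⅔ - k/6 (W(k) = -((k - 2) + (k + 0)/(-5 + 3))/3 = -((-2 + k) + k/(-2))/3 = -((-2 + k) + k*(-½))/3 = -((-2 + k) - k/2)/3 = -(-2 + k/2)/3 = ⅔ - k/6)
1/(W(29) + 837) = 1/((⅔ - ⅙*29) + 837) = 1/((⅔ - 29/6) + 837) = 1/(-25/6 + 837) = 1/(4997/6) = 6/4997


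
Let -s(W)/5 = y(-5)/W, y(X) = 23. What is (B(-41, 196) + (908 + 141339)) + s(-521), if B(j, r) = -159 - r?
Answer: 73925847/521 ≈ 1.4189e+5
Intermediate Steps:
s(W) = -115/W
(B(-41, 196) + (908 + 141339)) + s(-521) = ((-159 - 1*196) + (908 + 141339)) - 115/(-521) = ((-159 - 196) + 142247) - 115*(-1/521) = (-355 + 142247) + 115/521 = 141892 + 115/521 = 73925847/521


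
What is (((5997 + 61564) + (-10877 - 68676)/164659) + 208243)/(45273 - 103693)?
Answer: -45413531283/9619378780 ≈ -4.7210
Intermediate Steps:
(((5997 + 61564) + (-10877 - 68676)/164659) + 208243)/(45273 - 103693) = ((67561 - 79553*1/164659) + 208243)/(-58420) = ((67561 - 79553/164659) + 208243)*(-1/58420) = (11124447146/164659 + 208243)*(-1/58420) = (45413531283/164659)*(-1/58420) = -45413531283/9619378780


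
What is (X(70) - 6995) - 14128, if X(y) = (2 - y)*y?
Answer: -25883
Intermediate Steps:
X(y) = y*(2 - y)
(X(70) - 6995) - 14128 = (70*(2 - 1*70) - 6995) - 14128 = (70*(2 - 70) - 6995) - 14128 = (70*(-68) - 6995) - 14128 = (-4760 - 6995) - 14128 = -11755 - 14128 = -25883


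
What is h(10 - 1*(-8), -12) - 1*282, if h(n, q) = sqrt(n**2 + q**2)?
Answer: -282 + 6*sqrt(13) ≈ -260.37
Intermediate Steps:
h(10 - 1*(-8), -12) - 1*282 = sqrt((10 - 1*(-8))**2 + (-12)**2) - 1*282 = sqrt((10 + 8)**2 + 144) - 282 = sqrt(18**2 + 144) - 282 = sqrt(324 + 144) - 282 = sqrt(468) - 282 = 6*sqrt(13) - 282 = -282 + 6*sqrt(13)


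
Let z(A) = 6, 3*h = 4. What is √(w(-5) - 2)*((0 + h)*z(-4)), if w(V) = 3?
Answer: 8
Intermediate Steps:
h = 4/3 (h = (⅓)*4 = 4/3 ≈ 1.3333)
√(w(-5) - 2)*((0 + h)*z(-4)) = √(3 - 2)*((0 + 4/3)*6) = √1*((4/3)*6) = 1*8 = 8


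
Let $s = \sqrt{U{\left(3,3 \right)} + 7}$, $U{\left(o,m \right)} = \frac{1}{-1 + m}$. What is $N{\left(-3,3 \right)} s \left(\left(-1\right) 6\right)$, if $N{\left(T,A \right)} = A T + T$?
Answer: $36 \sqrt{30} \approx 197.18$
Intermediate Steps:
$N{\left(T,A \right)} = T + A T$
$s = \frac{\sqrt{30}}{2}$ ($s = \sqrt{\frac{1}{-1 + 3} + 7} = \sqrt{\frac{1}{2} + 7} = \sqrt{\frac{15}{2}} = \frac{\sqrt{30}}{2} \approx 2.7386$)
$N{\left(-3,3 \right)} s \left(\left(-1\right) 6\right) = - 3 \left(1 + 3\right) \frac{\sqrt{30}}{2} \left(\left(-1\right) 6\right) = \left(-3\right) 4 \frac{\sqrt{30}}{2} \left(-6\right) = - 12 \frac{\sqrt{30}}{2} \left(-6\right) = - 6 \sqrt{30} \left(-6\right) = 36 \sqrt{30}$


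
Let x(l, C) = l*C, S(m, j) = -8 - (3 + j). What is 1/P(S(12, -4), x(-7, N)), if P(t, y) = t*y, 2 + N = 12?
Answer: 1/490 ≈ 0.0020408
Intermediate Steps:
N = 10 (N = -2 + 12 = 10)
S(m, j) = -11 - j (S(m, j) = -8 + (-3 - j) = -11 - j)
x(l, C) = C*l
1/P(S(12, -4), x(-7, N)) = 1/((-11 - 1*(-4))*(10*(-7))) = 1/((-11 + 4)*(-70)) = 1/(-7*(-70)) = 1/490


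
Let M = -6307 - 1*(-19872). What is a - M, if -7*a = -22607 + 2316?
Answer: -74664/7 ≈ -10666.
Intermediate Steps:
a = 20291/7 (a = -(-22607 + 2316)/7 = -1/7*(-20291) = 20291/7 ≈ 2898.7)
M = 13565 (M = -6307 + 19872 = 13565)
a - M = 20291/7 - 1*13565 = 20291/7 - 13565 = -74664/7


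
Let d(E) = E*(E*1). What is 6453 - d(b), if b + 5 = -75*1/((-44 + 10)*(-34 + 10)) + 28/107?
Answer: 5446204836407/847042816 ≈ 6429.7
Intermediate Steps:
b = -140579/29104 (b = -5 + (-75*1/((-44 + 10)*(-34 + 10)) + 28/107) = -5 + (-75/((-24*(-34))) + 28*(1/107)) = -5 + (-75/816 + 28/107) = -5 + (-75*1/816 + 28/107) = -5 + (-25/272 + 28/107) = -5 + 4941/29104 = -140579/29104 ≈ -4.8302)
d(E) = E² (d(E) = E*E = E²)
6453 - d(b) = 6453 - (-140579/29104)² = 6453 - 1*19762455241/847042816 = 6453 - 19762455241/847042816 = 5446204836407/847042816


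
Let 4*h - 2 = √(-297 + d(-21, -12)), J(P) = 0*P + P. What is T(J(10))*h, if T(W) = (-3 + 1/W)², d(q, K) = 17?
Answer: 841/200 + 841*I*√70/200 ≈ 4.205 + 35.182*I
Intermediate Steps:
J(P) = P (J(P) = 0 + P = P)
h = ½ + I*√70/2 (h = ½ + √(-297 + 17)/4 = ½ + √(-280)/4 = ½ + (2*I*√70)/4 = ½ + I*√70/2 ≈ 0.5 + 4.1833*I)
T(J(10))*h = ((-1 + 3*10)²/10²)*(½ + I*√70/2) = ((-1 + 30)²/100)*(½ + I*√70/2) = ((1/100)*29²)*(½ + I*√70/2) = ((1/100)*841)*(½ + I*√70/2) = 841*(½ + I*√70/2)/100 = 841/200 + 841*I*√70/200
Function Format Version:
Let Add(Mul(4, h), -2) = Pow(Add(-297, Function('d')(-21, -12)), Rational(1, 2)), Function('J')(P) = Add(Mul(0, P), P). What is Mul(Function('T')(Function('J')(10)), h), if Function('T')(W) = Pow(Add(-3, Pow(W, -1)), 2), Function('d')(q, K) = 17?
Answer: Add(Rational(841, 200), Mul(Rational(841, 200), I, Pow(70, Rational(1, 2)))) ≈ Add(4.2050, Mul(35.182, I))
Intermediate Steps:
Function('J')(P) = P (Function('J')(P) = Add(0, P) = P)
h = Add(Rational(1, 2), Mul(Rational(1, 2), I, Pow(70, Rational(1, 2)))) (h = Add(Rational(1, 2), Mul(Rational(1, 4), Pow(Add(-297, 17), Rational(1, 2)))) = Add(Rational(1, 2), Mul(Rational(1, 4), Pow(-280, Rational(1, 2)))) = Add(Rational(1, 2), Mul(Rational(1, 4), Mul(2, I, Pow(70, Rational(1, 2))))) = Add(Rational(1, 2), Mul(Rational(1, 2), I, Pow(70, Rational(1, 2)))) ≈ Add(0.50000, Mul(4.1833, I)))
Mul(Function('T')(Function('J')(10)), h) = Mul(Mul(Pow(10, -2), Pow(Add(-1, Mul(3, 10)), 2)), Add(Rational(1, 2), Mul(Rational(1, 2), I, Pow(70, Rational(1, 2))))) = Mul(Mul(Rational(1, 100), Pow(Add(-1, 30), 2)), Add(Rational(1, 2), Mul(Rational(1, 2), I, Pow(70, Rational(1, 2))))) = Mul(Mul(Rational(1, 100), Pow(29, 2)), Add(Rational(1, 2), Mul(Rational(1, 2), I, Pow(70, Rational(1, 2))))) = Mul(Mul(Rational(1, 100), 841), Add(Rational(1, 2), Mul(Rational(1, 2), I, Pow(70, Rational(1, 2))))) = Mul(Rational(841, 100), Add(Rational(1, 2), Mul(Rational(1, 2), I, Pow(70, Rational(1, 2))))) = Add(Rational(841, 200), Mul(Rational(841, 200), I, Pow(70, Rational(1, 2))))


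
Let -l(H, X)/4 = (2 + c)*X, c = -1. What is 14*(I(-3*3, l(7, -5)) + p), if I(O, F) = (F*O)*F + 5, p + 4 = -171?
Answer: -52780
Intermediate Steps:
p = -175 (p = -4 - 171 = -175)
l(H, X) = -4*X (l(H, X) = -4*(2 - 1)*X = -4*X)
I(O, F) = 5 + O*F**2 (I(O, F) = O*F**2 + 5 = 5 + O*F**2)
14*(I(-3*3, l(7, -5)) + p) = 14*((5 + (-3*3)*(-4*(-5))**2) - 175) = 14*((5 - 9*20**2) - 175) = 14*((5 - 9*400) - 175) = 14*((5 - 3600) - 175) = 14*(-3595 - 175) = 14*(-3770) = -52780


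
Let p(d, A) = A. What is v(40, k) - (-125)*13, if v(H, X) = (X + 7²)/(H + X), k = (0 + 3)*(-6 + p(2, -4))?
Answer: 16269/10 ≈ 1626.9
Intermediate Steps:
k = -30 (k = (0 + 3)*(-6 - 4) = 3*(-10) = -30)
v(H, X) = (49 + X)/(H + X) (v(H, X) = (X + 49)/(H + X) = (49 + X)/(H + X))
v(40, k) - (-125)*13 = (49 - 30)/(40 - 30) - (-125)*13 = 19/10 - 1*(-1625) = (⅒)*19 + 1625 = 19/10 + 1625 = 16269/10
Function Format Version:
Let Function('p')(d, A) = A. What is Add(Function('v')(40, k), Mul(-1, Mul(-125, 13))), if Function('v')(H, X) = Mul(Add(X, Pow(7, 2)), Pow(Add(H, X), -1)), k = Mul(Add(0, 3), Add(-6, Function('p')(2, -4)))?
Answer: Rational(16269, 10) ≈ 1626.9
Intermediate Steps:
k = -30 (k = Mul(Add(0, 3), Add(-6, -4)) = Mul(3, -10) = -30)
Function('v')(H, X) = Mul(Pow(Add(H, X), -1), Add(49, X)) (Function('v')(H, X) = Mul(Add(X, 49), Pow(Add(H, X), -1)) = Mul(Add(49, X), Pow(Add(H, X), -1)) = Mul(Pow(Add(H, X), -1), Add(49, X)))
Add(Function('v')(40, k), Mul(-1, Mul(-125, 13))) = Add(Mul(Pow(Add(40, -30), -1), Add(49, -30)), Mul(-1, Mul(-125, 13))) = Add(Mul(Pow(10, -1), 19), Mul(-1, -1625)) = Add(Mul(Rational(1, 10), 19), 1625) = Add(Rational(19, 10), 1625) = Rational(16269, 10)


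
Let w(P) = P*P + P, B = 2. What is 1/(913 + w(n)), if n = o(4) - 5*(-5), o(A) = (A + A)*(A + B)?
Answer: 1/6315 ≈ 0.00015835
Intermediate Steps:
o(A) = 2*A*(2 + A) (o(A) = (A + A)*(A + 2) = (2*A)*(2 + A) = 2*A*(2 + A))
n = 73 (n = 2*4*(2 + 4) - 5*(-5) = 2*4*6 + 25 = 48 + 25 = 73)
w(P) = P + P² (w(P) = P² + P = P + P²)
1/(913 + w(n)) = 1/(913 + 73*(1 + 73)) = 1/(913 + 73*74) = 1/(913 + 5402) = 1/6315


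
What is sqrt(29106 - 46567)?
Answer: I*sqrt(17461) ≈ 132.14*I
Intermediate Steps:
sqrt(29106 - 46567) = sqrt(-17461) = I*sqrt(17461)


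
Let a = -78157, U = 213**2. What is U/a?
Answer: -45369/78157 ≈ -0.58049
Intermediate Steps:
U = 45369
U/a = 45369/(-78157) = 45369*(-1/78157) = -45369/78157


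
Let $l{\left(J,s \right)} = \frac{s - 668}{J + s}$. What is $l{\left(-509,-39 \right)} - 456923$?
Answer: $- \frac{250393097}{548} \approx -4.5692 \cdot 10^{5}$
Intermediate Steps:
$l{\left(J,s \right)} = \frac{-668 + s}{J + s}$
$l{\left(-509,-39 \right)} - 456923 = \frac{-668 - 39}{-509 - 39} - 456923 = \frac{1}{-548} \left(-707\right) - 456923 = \left(- \frac{1}{548}\right) \left(-707\right) - 456923 = \frac{707}{548} - 456923 = - \frac{250393097}{548}$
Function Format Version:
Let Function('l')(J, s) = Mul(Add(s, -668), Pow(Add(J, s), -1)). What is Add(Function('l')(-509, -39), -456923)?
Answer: Rational(-250393097, 548) ≈ -4.5692e+5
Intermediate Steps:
Function('l')(J, s) = Mul(Pow(Add(J, s), -1), Add(-668, s)) (Function('l')(J, s) = Mul(Add(-668, s), Pow(Add(J, s), -1)) = Mul(Pow(Add(J, s), -1), Add(-668, s)))
Add(Function('l')(-509, -39), -456923) = Add(Mul(Pow(Add(-509, -39), -1), Add(-668, -39)), -456923) = Add(Mul(Pow(-548, -1), -707), -456923) = Add(Mul(Rational(-1, 548), -707), -456923) = Add(Rational(707, 548), -456923) = Rational(-250393097, 548)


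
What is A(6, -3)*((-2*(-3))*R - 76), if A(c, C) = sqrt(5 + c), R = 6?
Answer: -40*sqrt(11) ≈ -132.67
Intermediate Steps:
A(6, -3)*((-2*(-3))*R - 76) = sqrt(5 + 6)*(-2*(-3)*6 - 76) = sqrt(11)*(6*6 - 76) = sqrt(11)*(36 - 76) = sqrt(11)*(-40) = -40*sqrt(11)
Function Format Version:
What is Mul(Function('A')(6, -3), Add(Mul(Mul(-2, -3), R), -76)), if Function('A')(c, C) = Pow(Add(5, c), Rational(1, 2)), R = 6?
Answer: Mul(-40, Pow(11, Rational(1, 2))) ≈ -132.67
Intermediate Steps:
Mul(Function('A')(6, -3), Add(Mul(Mul(-2, -3), R), -76)) = Mul(Pow(Add(5, 6), Rational(1, 2)), Add(Mul(Mul(-2, -3), 6), -76)) = Mul(Pow(11, Rational(1, 2)), Add(Mul(6, 6), -76)) = Mul(Pow(11, Rational(1, 2)), Add(36, -76)) = Mul(Pow(11, Rational(1, 2)), -40) = Mul(-40, Pow(11, Rational(1, 2)))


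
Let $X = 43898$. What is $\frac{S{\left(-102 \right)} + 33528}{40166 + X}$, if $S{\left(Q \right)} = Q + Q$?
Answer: $\frac{8331}{21016} \approx 0.39641$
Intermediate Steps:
$S{\left(Q \right)} = 2 Q$
$\frac{S{\left(-102 \right)} + 33528}{40166 + X} = \frac{2 \left(-102\right) + 33528}{40166 + 43898} = \frac{-204 + 33528}{84064} = 33324 \cdot \frac{1}{84064} = \frac{8331}{21016}$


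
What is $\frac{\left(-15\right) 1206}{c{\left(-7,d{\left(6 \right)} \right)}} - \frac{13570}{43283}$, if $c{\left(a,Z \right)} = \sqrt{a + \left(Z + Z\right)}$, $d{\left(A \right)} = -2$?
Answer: $- \frac{13570}{43283} + \frac{18090 i \sqrt{11}}{11} \approx -0.31352 + 5454.3 i$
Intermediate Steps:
$c{\left(a,Z \right)} = \sqrt{a + 2 Z}$
$\frac{\left(-15\right) 1206}{c{\left(-7,d{\left(6 \right)} \right)}} - \frac{13570}{43283} = \frac{\left(-15\right) 1206}{\sqrt{-7 + 2 \left(-2\right)}} - \frac{13570}{43283} = - \frac{18090}{\sqrt{-7 - 4}} - \frac{13570}{43283} = - \frac{18090}{\sqrt{-11}} - \frac{13570}{43283} = - \frac{18090}{i \sqrt{11}} - \frac{13570}{43283} = - 18090 \left(- \frac{i \sqrt{11}}{11}\right) - \frac{13570}{43283} = \frac{18090 i \sqrt{11}}{11} - \frac{13570}{43283} = - \frac{13570}{43283} + \frac{18090 i \sqrt{11}}{11}$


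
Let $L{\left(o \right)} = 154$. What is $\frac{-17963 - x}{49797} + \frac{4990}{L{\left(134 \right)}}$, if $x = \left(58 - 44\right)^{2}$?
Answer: $\frac{3722584}{116193} \approx 32.038$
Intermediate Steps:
$x = 196$ ($x = 14^{2} = 196$)
$\frac{-17963 - x}{49797} + \frac{4990}{L{\left(134 \right)}} = \frac{-17963 - 196}{49797} + \frac{4990}{154} = \left(-17963 - 196\right) \frac{1}{49797} + 4990 \cdot \frac{1}{154} = \left(-18159\right) \frac{1}{49797} + \frac{2495}{77} = - \frac{6053}{16599} + \frac{2495}{77} = \frac{3722584}{116193}$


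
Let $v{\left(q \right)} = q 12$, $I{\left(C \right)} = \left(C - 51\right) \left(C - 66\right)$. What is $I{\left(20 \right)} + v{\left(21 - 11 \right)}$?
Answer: $1546$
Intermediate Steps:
$I{\left(C \right)} = \left(-66 + C\right) \left(-51 + C\right)$ ($I{\left(C \right)} = \left(-51 + C\right) \left(-66 + C\right) = \left(-66 + C\right) \left(-51 + C\right)$)
$v{\left(q \right)} = 12 q$
$I{\left(20 \right)} + v{\left(21 - 11 \right)} = \left(3366 + 20^{2} - 2340\right) + 12 \left(21 - 11\right) = \left(3366 + 400 - 2340\right) + 12 \cdot 10 = 1426 + 120 = 1546$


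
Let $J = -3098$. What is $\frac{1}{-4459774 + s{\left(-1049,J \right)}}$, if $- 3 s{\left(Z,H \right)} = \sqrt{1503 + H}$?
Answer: $- \frac{3648906}{16273296107389} + \frac{3 i \sqrt{1595}}{179006257181279} \approx -2.2423 \cdot 10^{-7} + 6.6932 \cdot 10^{-13} i$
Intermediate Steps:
$s{\left(Z,H \right)} = - \frac{\sqrt{1503 + H}}{3}$
$\frac{1}{-4459774 + s{\left(-1049,J \right)}} = \frac{1}{-4459774 - \frac{\sqrt{1503 - 3098}}{3}} = \frac{1}{-4459774 - \frac{\sqrt{-1595}}{3}} = \frac{1}{-4459774 - \frac{i \sqrt{1595}}{3}}$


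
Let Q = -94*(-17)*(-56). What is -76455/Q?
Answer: 76455/89488 ≈ 0.85436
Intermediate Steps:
Q = -89488 (Q = 1598*(-56) = -89488)
-76455/Q = -76455/(-89488) = -76455*(-1/89488) = 76455/89488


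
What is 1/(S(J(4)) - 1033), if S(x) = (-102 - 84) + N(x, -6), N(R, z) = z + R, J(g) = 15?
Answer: -1/1210 ≈ -0.00082645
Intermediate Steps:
N(R, z) = R + z
S(x) = -192 + x (S(x) = (-102 - 84) + (x - 6) = -186 + (-6 + x) = -192 + x)
1/(S(J(4)) - 1033) = 1/((-192 + 15) - 1033) = 1/(-177 - 1033) = 1/(-1210) = -1/1210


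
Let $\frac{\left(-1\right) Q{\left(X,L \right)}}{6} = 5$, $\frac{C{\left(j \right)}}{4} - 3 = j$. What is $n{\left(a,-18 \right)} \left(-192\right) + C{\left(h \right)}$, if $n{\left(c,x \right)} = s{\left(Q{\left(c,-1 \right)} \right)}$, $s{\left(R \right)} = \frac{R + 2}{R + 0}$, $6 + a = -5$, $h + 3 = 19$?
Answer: $- \frac{516}{5} \approx -103.2$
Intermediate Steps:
$h = 16$ ($h = -3 + 19 = 16$)
$C{\left(j \right)} = 12 + 4 j$
$Q{\left(X,L \right)} = -30$ ($Q{\left(X,L \right)} = \left(-6\right) 5 = -30$)
$a = -11$ ($a = -6 - 5 = -11$)
$s{\left(R \right)} = \frac{2 + R}{R}$
$n{\left(c,x \right)} = \frac{14}{15}$ ($n{\left(c,x \right)} = \frac{2 - 30}{-30} = \left(- \frac{1}{30}\right) \left(-28\right) = \frac{14}{15}$)
$n{\left(a,-18 \right)} \left(-192\right) + C{\left(h \right)} = \frac{14}{15} \left(-192\right) + \left(12 + 4 \cdot 16\right) = - \frac{896}{5} + \left(12 + 64\right) = - \frac{896}{5} + 76 = - \frac{516}{5}$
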